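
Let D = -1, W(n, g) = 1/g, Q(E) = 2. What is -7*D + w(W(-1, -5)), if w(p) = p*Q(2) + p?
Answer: 32/5 ≈ 6.4000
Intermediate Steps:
w(p) = 3*p (w(p) = p*2 + p = 2*p + p = 3*p)
-7*D + w(W(-1, -5)) = -7*(-1) + 3/(-5) = 7 + 3*(-⅕) = 7 - ⅗ = 32/5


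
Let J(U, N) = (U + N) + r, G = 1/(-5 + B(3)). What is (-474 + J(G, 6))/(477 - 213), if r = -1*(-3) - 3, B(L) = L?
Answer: -937/528 ≈ -1.7746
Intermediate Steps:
r = 0 (r = 3 - 3 = 0)
G = -1/2 (G = 1/(-5 + 3) = 1/(-2) = -1/2 ≈ -0.50000)
J(U, N) = N + U (J(U, N) = (U + N) + 0 = (N + U) + 0 = N + U)
(-474 + J(G, 6))/(477 - 213) = (-474 + (6 - 1/2))/(477 - 213) = (-474 + 11/2)/264 = -937/2*1/264 = -937/528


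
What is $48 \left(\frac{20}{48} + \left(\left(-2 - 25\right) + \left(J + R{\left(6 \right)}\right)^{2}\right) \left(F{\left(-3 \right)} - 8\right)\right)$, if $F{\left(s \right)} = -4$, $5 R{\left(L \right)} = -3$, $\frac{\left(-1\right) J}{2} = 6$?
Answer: $- \frac{1896844}{25} \approx -75874.0$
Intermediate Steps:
$J = -12$ ($J = \left(-2\right) 6 = -12$)
$R{\left(L \right)} = - \frac{3}{5}$ ($R{\left(L \right)} = \frac{1}{5} \left(-3\right) = - \frac{3}{5}$)
$48 \left(\frac{20}{48} + \left(\left(-2 - 25\right) + \left(J + R{\left(6 \right)}\right)^{2}\right) \left(F{\left(-3 \right)} - 8\right)\right) = 48 \left(\frac{20}{48} + \left(\left(-2 - 25\right) + \left(-12 - \frac{3}{5}\right)^{2}\right) \left(-4 - 8\right)\right) = 48 \left(20 \cdot \frac{1}{48} + \left(\left(-2 - 25\right) + \left(- \frac{63}{5}\right)^{2}\right) \left(-12\right)\right) = 48 \left(\frac{5}{12} + \left(-27 + \frac{3969}{25}\right) \left(-12\right)\right) = 48 \left(\frac{5}{12} + \frac{3294}{25} \left(-12\right)\right) = 48 \left(\frac{5}{12} - \frac{39528}{25}\right) = 48 \left(- \frac{474211}{300}\right) = - \frac{1896844}{25}$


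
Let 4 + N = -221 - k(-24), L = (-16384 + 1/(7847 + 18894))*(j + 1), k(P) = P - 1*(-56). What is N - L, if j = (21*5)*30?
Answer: 1380523562556/26741 ≈ 5.1626e+7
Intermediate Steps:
k(P) = 56 + P (k(P) = P + 56 = 56 + P)
j = 3150 (j = 105*30 = 3150)
L = -1380530434993/26741 (L = (-16384 + 1/(7847 + 18894))*(3150 + 1) = (-16384 + 1/26741)*3151 = -438124543/26741*3151 = -1380530434993/26741 ≈ -5.1626e+7)
N = -257 (N = -4 + (-221 - (56 - 24)) = -4 + (-221 - 1*32) = -4 + (-221 - 32) = -4 - 253 = -257)
N - L = -257 - 1*(-1380530434993/26741) = -257 + 1380530434993/26741 = 1380523562556/26741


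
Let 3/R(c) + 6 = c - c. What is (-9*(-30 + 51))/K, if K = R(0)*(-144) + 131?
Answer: -27/29 ≈ -0.93103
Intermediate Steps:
R(c) = -½ (R(c) = 3/(-6 + (c - c)) = 3/(-6 + 0) = 3/(-6) = 3*(-⅙) = -½)
K = 203 (K = -½*(-144) + 131 = 72 + 131 = 203)
(-9*(-30 + 51))/K = -9*(-30 + 51)/203 = -9*21*(1/203) = -189*1/203 = -27/29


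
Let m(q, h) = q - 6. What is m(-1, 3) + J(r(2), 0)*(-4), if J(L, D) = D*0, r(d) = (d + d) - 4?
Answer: -7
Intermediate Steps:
r(d) = -4 + 2*d (r(d) = 2*d - 4 = -4 + 2*d)
m(q, h) = -6 + q
J(L, D) = 0
m(-1, 3) + J(r(2), 0)*(-4) = (-6 - 1) + 0*(-4) = -7 + 0 = -7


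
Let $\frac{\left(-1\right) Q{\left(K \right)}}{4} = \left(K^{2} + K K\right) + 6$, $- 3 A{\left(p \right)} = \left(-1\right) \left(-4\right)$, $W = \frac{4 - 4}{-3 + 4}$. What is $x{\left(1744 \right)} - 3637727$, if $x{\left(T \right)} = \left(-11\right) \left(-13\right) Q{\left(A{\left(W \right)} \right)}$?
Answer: $- \frac{32788735}{9} \approx -3.6432 \cdot 10^{6}$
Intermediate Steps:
$W = 0$ ($W = \frac{0}{1} = 0 \cdot 1 = 0$)
$A{\left(p \right)} = - \frac{4}{3}$ ($A{\left(p \right)} = - \frac{\left(-1\right) \left(-4\right)}{3} = \left(- \frac{1}{3}\right) 4 = - \frac{4}{3}$)
$Q{\left(K \right)} = -24 - 8 K^{2}$ ($Q{\left(K \right)} = - 4 \left(\left(K^{2} + K K\right) + 6\right) = - 4 \left(\left(K^{2} + K^{2}\right) + 6\right) = - 4 \left(2 K^{2} + 6\right) = - 4 \left(6 + 2 K^{2}\right) = -24 - 8 K^{2}$)
$x{\left(T \right)} = - \frac{49192}{9}$ ($x{\left(T \right)} = \left(-11\right) \left(-13\right) \left(-24 - 8 \left(- \frac{4}{3}\right)^{2}\right) = 143 \left(-24 - \frac{128}{9}\right) = 143 \left(- \frac{344}{9}\right) = - \frac{49192}{9}$)
$x{\left(1744 \right)} - 3637727 = - \frac{49192}{9} - 3637727 = - \frac{32788735}{9}$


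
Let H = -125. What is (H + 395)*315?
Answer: 85050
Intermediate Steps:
(H + 395)*315 = (-125 + 395)*315 = 270*315 = 85050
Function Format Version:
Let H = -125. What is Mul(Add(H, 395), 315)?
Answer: 85050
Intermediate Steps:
Mul(Add(H, 395), 315) = Mul(Add(-125, 395), 315) = Mul(270, 315) = 85050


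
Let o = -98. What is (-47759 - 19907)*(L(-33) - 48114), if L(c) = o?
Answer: 3262313192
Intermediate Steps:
L(c) = -98
(-47759 - 19907)*(L(-33) - 48114) = (-47759 - 19907)*(-98 - 48114) = -67666*(-48212) = 3262313192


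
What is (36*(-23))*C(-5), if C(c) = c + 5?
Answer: 0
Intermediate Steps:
C(c) = 5 + c
(36*(-23))*C(-5) = (36*(-23))*(5 - 5) = -828*0 = 0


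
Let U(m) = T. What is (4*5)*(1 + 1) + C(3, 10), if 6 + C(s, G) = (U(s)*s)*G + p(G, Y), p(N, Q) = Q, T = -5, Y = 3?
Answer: -113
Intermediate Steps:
U(m) = -5
C(s, G) = -3 - 5*G*s (C(s, G) = -6 + ((-5*s)*G + 3) = -6 + (-5*G*s + 3) = -6 + (3 - 5*G*s) = -3 - 5*G*s)
(4*5)*(1 + 1) + C(3, 10) = (4*5)*(1 + 1) + (-3 - 5*10*3) = 20*2 + (-3 - 150) = 40 - 153 = -113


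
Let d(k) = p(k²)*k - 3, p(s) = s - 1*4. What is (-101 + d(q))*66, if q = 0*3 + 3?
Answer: -5874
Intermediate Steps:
p(s) = -4 + s (p(s) = s - 4 = -4 + s)
q = 3 (q = 0 + 3 = 3)
d(k) = -3 + k*(-4 + k²) (d(k) = (-4 + k²)*k - 3 = k*(-4 + k²) - 3 = -3 + k*(-4 + k²))
(-101 + d(q))*66 = (-101 + (-3 + 3*(-4 + 3²)))*66 = (-101 + (-3 + 3*(-4 + 9)))*66 = (-101 + (-3 + 3*5))*66 = (-101 + (-3 + 15))*66 = (-101 + 12)*66 = -89*66 = -5874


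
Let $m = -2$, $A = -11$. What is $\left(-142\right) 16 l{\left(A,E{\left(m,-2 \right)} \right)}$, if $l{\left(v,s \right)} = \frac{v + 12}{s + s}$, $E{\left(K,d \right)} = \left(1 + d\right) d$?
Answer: $-568$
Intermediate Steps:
$E{\left(K,d \right)} = d \left(1 + d\right)$
$l{\left(v,s \right)} = \frac{12 + v}{2 s}$
$\left(-142\right) 16 l{\left(A,E{\left(m,-2 \right)} \right)} = \left(-142\right) 16 \frac{12 - 11}{2 \left(- 2 \left(1 - 2\right)\right)} = - 2272 \cdot \frac{1}{2} \frac{1}{\left(-2\right) \left(-1\right)} 1 = - 2272 \cdot \frac{1}{2} \cdot \frac{1}{2} \cdot 1 = \left(-2272\right) \frac{1}{4} = -568$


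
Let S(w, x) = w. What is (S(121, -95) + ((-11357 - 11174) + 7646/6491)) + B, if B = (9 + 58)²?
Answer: -116317565/6491 ≈ -17920.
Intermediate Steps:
B = 4489 (B = 67² = 4489)
(S(121, -95) + ((-11357 - 11174) + 7646/6491)) + B = (121 + ((-11357 - 11174) + 7646/6491)) + 4489 = (121 + (-22531 + 7646*(1/6491))) + 4489 = (121 + (-22531 + 7646/6491)) + 4489 = (121 - 146241075/6491) + 4489 = -145455664/6491 + 4489 = -116317565/6491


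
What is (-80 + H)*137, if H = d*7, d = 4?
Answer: -7124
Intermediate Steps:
H = 28 (H = 4*7 = 28)
(-80 + H)*137 = (-80 + 28)*137 = -52*137 = -7124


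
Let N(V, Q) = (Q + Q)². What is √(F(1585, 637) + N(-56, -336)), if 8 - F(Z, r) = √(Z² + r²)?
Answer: √(451592 - √2917994) ≈ 670.73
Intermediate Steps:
N(V, Q) = 4*Q² (N(V, Q) = (2*Q)² = 4*Q²)
F(Z, r) = 8 - √(Z² + r²)
√(F(1585, 637) + N(-56, -336)) = √((8 - √(1585² + 637²)) + 4*(-336)²) = √((8 - √(2512225 + 405769)) + 4*112896) = √((8 - √2917994) + 451584) = √(451592 - √2917994)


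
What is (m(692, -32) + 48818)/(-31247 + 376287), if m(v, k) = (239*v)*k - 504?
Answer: -2622051/172520 ≈ -15.199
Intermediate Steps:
m(v, k) = -504 + 239*k*v (m(v, k) = 239*k*v - 504 = -504 + 239*k*v)
(m(692, -32) + 48818)/(-31247 + 376287) = ((-504 + 239*(-32)*692) + 48818)/(-31247 + 376287) = ((-504 - 5292416) + 48818)/345040 = (-5292920 + 48818)*(1/345040) = -5244102*1/345040 = -2622051/172520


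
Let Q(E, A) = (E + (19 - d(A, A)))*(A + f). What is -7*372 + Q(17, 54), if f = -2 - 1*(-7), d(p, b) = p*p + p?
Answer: -175710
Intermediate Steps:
d(p, b) = p + p**2 (d(p, b) = p**2 + p = p + p**2)
f = 5 (f = -2 + 7 = 5)
Q(E, A) = (5 + A)*(19 + E - A*(1 + A)) (Q(E, A) = (E + (19 - A*(1 + A)))*(A + 5) = (E + (19 - A*(1 + A)))*(5 + A) = (19 + E - A*(1 + A))*(5 + A) = (5 + A)*(19 + E - A*(1 + A)))
-7*372 + Q(17, 54) = -7*372 + (95 - 1*54**3 - 6*54**2 + 5*17 + 14*54 + 54*17) = -2604 + (95 - 1*157464 - 6*2916 + 85 + 756 + 918) = -2604 + (95 - 157464 - 17496 + 85 + 756 + 918) = -2604 - 173106 = -175710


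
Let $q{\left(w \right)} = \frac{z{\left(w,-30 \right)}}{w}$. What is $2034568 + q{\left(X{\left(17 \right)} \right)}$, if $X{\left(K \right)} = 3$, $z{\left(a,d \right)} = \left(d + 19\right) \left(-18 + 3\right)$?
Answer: $2034623$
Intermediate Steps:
$z{\left(a,d \right)} = -285 - 15 d$ ($z{\left(a,d \right)} = \left(19 + d\right) \left(-15\right) = -285 - 15 d$)
$q{\left(w \right)} = \frac{165}{w}$ ($q{\left(w \right)} = \frac{-285 - -450}{w} = \frac{-285 + 450}{w} = \frac{165}{w}$)
$2034568 + q{\left(X{\left(17 \right)} \right)} = 2034568 + \frac{165}{3} = 2034568 + 165 \cdot \frac{1}{3} = 2034568 + 55 = 2034623$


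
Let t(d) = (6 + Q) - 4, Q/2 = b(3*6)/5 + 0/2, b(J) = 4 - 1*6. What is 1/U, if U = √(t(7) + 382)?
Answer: √2395/958 ≈ 0.051084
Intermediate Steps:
b(J) = -2 (b(J) = 4 - 6 = -2)
Q = -⅘ (Q = 2*(-2/5 + 0/2) = 2*(-2*⅕ + 0*(½)) = 2*(-⅖ + 0) = 2*(-⅖) = -⅘ ≈ -0.80000)
t(d) = 6/5 (t(d) = (6 - ⅘) - 4 = 26/5 - 4 = 6/5)
U = 2*√2395/5 (U = √(6/5 + 382) = √(1916/5) = 2*√2395/5 ≈ 19.576)
1/U = 1/(2*√2395/5) = √2395/958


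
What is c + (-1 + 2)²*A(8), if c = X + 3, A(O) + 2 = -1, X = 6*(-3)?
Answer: -18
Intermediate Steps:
X = -18
A(O) = -3 (A(O) = -2 - 1 = -3)
c = -15 (c = -18 + 3 = -15)
c + (-1 + 2)²*A(8) = -15 + (-1 + 2)²*(-3) = -15 + 1²*(-3) = -15 + 1*(-3) = -15 - 3 = -18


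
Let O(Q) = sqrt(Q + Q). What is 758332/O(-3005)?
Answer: -379166*I*sqrt(6010)/3005 ≈ -9781.9*I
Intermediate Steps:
O(Q) = sqrt(2)*sqrt(Q) (O(Q) = sqrt(2*Q) = sqrt(2)*sqrt(Q))
758332/O(-3005) = 758332/((sqrt(2)*sqrt(-3005))) = 758332/((sqrt(2)*(I*sqrt(3005)))) = 758332/((I*sqrt(6010))) = 758332*(-I*sqrt(6010)/6010) = -379166*I*sqrt(6010)/3005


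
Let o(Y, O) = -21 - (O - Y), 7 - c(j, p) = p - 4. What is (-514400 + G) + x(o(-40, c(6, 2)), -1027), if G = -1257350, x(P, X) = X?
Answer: -1772777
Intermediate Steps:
c(j, p) = 11 - p (c(j, p) = 7 - (p - 4) = 7 - (-4 + p) = 7 + (4 - p) = 11 - p)
o(Y, O) = -21 + Y - O (o(Y, O) = -21 + (Y - O) = -21 + Y - O)
(-514400 + G) + x(o(-40, c(6, 2)), -1027) = (-514400 - 1257350) - 1027 = -1771750 - 1027 = -1772777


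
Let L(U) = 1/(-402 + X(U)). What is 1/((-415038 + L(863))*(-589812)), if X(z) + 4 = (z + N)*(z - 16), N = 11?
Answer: 61656/15093043085880385 ≈ 4.0851e-12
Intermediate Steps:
X(z) = -4 + (-16 + z)*(11 + z) (X(z) = -4 + (z + 11)*(z - 16) = -4 + (11 + z)*(-16 + z) = -4 + (-16 + z)*(11 + z))
L(U) = 1/(-582 + U² - 5*U) (L(U) = 1/(-402 + (-180 + U² - 5*U)) = 1/(-582 + U² - 5*U))
1/((-415038 + L(863))*(-589812)) = 1/(-415038 + 1/(-582 + 863² - 5*863)*(-589812)) = -1/589812/(-415038 + 1/(-582 + 744769 - 4315)) = -1/589812/(-415038 + 1/739872) = -1/589812/(-307074995135/739872) = -739872/307074995135*(-1/589812) = 61656/15093043085880385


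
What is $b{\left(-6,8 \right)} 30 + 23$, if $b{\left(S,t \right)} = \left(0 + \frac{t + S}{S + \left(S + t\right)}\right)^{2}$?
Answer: $\frac{61}{2} \approx 30.5$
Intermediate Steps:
$b{\left(S,t \right)} = \frac{\left(S + t\right)^{2}}{\left(t + 2 S\right)^{2}}$ ($b{\left(S,t \right)} = \left(0 + \frac{S + t}{t + 2 S}\right)^{2} = \left(\frac{S + t}{t + 2 S}\right)^{2} = \frac{\left(S + t\right)^{2}}{\left(t + 2 S\right)^{2}}$)
$b{\left(-6,8 \right)} 30 + 23 = \frac{\left(-6 + 8\right)^{2}}{\left(8 + 2 \left(-6\right)\right)^{2}} \cdot 30 + 23 = \frac{2^{2}}{\left(8 - 12\right)^{2}} \cdot 30 + 23 = \frac{4}{16} \cdot 30 + 23 = 4 \cdot \frac{1}{16} \cdot 30 + 23 = \frac{1}{4} \cdot 30 + 23 = \frac{15}{2} + 23 = \frac{61}{2}$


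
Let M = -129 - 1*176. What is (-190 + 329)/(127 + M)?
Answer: -139/178 ≈ -0.78090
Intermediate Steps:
M = -305 (M = -129 - 176 = -305)
(-190 + 329)/(127 + M) = (-190 + 329)/(127 - 305) = 139/(-178) = 139*(-1/178) = -139/178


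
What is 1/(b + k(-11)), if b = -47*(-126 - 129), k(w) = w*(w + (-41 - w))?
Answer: 1/12436 ≈ 8.0412e-5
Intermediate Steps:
k(w) = -41*w (k(w) = w*(-41) = -41*w)
b = 11985 (b = -47*(-255) = 11985)
1/(b + k(-11)) = 1/(11985 - 41*(-11)) = 1/(11985 + 451) = 1/12436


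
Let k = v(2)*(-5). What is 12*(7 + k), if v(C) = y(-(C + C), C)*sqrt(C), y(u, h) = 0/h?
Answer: 84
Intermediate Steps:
y(u, h) = 0
v(C) = 0 (v(C) = 0*sqrt(C) = 0)
k = 0 (k = 0*(-5) = 0)
12*(7 + k) = 12*(7 + 0) = 12*7 = 84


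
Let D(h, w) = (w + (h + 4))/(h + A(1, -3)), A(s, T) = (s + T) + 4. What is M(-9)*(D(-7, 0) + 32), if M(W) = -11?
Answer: -1793/5 ≈ -358.60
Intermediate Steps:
A(s, T) = 4 + T + s (A(s, T) = (T + s) + 4 = 4 + T + s)
D(h, w) = (4 + h + w)/(2 + h) (D(h, w) = (w + (h + 4))/(h + (4 - 3 + 1)) = (w + (4 + h))/(h + 2) = (4 + h + w)/(2 + h))
M(-9)*(D(-7, 0) + 32) = -11*((4 - 7 + 0)/(2 - 7) + 32) = -11*(-3/(-5) + 32) = -11*(-⅕*(-3) + 32) = -11*(⅗ + 32) = -11*163/5 = -1793/5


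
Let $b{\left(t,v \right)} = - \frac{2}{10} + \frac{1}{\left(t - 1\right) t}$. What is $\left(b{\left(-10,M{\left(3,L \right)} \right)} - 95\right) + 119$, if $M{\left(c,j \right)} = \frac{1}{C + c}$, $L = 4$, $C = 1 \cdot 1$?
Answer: $\frac{2619}{110} \approx 23.809$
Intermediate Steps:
$C = 1$
$M{\left(c,j \right)} = \frac{1}{1 + c}$
$b{\left(t,v \right)} = - \frac{1}{5} + \frac{1}{t \left(-1 + t\right)}$ ($b{\left(t,v \right)} = \left(-2\right) \frac{1}{10} + \frac{1}{\left(-1 + t\right) t} = - \frac{1}{5} + \frac{1}{t \left(-1 + t\right)}$)
$\left(b{\left(-10,M{\left(3,L \right)} \right)} - 95\right) + 119 = \left(\frac{5 - 10 - \left(-10\right)^{2}}{5 \left(-10\right) \left(-1 - 10\right)} - 95\right) + 119 = \left(\frac{1}{5} \left(- \frac{1}{10}\right) \frac{1}{-11} \left(5 - 10 - 100\right) - 95\right) + 119 = \left(\frac{1}{5} \left(- \frac{1}{10}\right) \left(- \frac{1}{11}\right) \left(5 - 10 - 100\right) - 95\right) + 119 = \left(\frac{1}{5} \left(- \frac{1}{10}\right) \left(- \frac{1}{11}\right) \left(-105\right) - 95\right) + 119 = \left(- \frac{21}{110} - 95\right) + 119 = - \frac{10471}{110} + 119 = \frac{2619}{110}$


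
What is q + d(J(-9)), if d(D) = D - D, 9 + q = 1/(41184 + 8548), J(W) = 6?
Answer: -447587/49732 ≈ -9.0000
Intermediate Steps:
q = -447587/49732 (q = -9 + 1/(41184 + 8548) = -9 + 1/49732 = -447587/49732 ≈ -9.0000)
d(D) = 0
q + d(J(-9)) = -447587/49732 + 0 = -447587/49732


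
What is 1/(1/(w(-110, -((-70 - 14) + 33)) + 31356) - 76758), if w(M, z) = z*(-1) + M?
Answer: -31195/2394465809 ≈ -1.3028e-5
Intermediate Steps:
w(M, z) = M - z (w(M, z) = -z + M = M - z)
1/(1/(w(-110, -((-70 - 14) + 33)) + 31356) - 76758) = 1/(1/((-110 - (-1)*((-70 - 14) + 33)) + 31356) - 76758) = 1/(1/((-110 - (-1)*(-84 + 33)) + 31356) - 76758) = 1/(1/((-110 - (-1)*(-51)) + 31356) - 76758) = 1/(1/((-110 - 1*51) + 31356) - 76758) = 1/(1/((-110 - 51) + 31356) - 76758) = 1/(1/(-161 + 31356) - 76758) = 1/(1/31195 - 76758) = 1/(-2394465809/31195) = -31195/2394465809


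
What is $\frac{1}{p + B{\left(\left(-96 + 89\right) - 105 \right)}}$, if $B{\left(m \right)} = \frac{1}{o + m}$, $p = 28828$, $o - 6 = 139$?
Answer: $\frac{33}{951325} \approx 3.4688 \cdot 10^{-5}$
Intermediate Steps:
$o = 145$ ($o = 6 + 139 = 145$)
$B{\left(m \right)} = \frac{1}{145 + m}$
$\frac{1}{p + B{\left(\left(-96 + 89\right) - 105 \right)}} = \frac{1}{28828 + \frac{1}{145 + \left(\left(-96 + 89\right) - 105\right)}} = \frac{1}{28828 + \frac{1}{145 - 112}} = \frac{1}{28828 + \frac{1}{33}} = \frac{1}{\frac{951325}{33}} = \frac{33}{951325}$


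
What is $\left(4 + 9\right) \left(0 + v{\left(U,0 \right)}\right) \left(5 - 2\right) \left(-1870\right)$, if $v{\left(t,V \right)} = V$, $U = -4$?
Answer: $0$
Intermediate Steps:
$\left(4 + 9\right) \left(0 + v{\left(U,0 \right)}\right) \left(5 - 2\right) \left(-1870\right) = \left(4 + 9\right) \left(0 + 0\right) \left(5 - 2\right) \left(-1870\right) = 13 \cdot 0 \cdot 3 \left(-1870\right) = 13 \cdot 0 \left(-1870\right) = 0 \left(-1870\right) = 0$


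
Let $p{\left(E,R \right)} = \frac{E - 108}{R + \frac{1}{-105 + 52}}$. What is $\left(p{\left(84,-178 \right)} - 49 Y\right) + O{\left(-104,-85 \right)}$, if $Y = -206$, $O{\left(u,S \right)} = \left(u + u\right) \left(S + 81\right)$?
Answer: $\frac{34362694}{3145} \approx 10926.0$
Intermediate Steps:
$O{\left(u,S \right)} = 2 u \left(81 + S\right)$
$p{\left(E,R \right)} = \frac{-108 + E}{- \frac{1}{53} + R}$ ($p{\left(E,R \right)} = \frac{-108 + E}{R + \frac{1}{-53}} = \frac{-108 + E}{R - \frac{1}{53}} = \frac{-108 + E}{- \frac{1}{53} + R}$)
$\left(p{\left(84,-178 \right)} - 49 Y\right) + O{\left(-104,-85 \right)} = \left(\frac{53 \left(-108 + 84\right)}{-1 + 53 \left(-178\right)} - -10094\right) + 2 \left(-104\right) \left(81 - 85\right) = \left(53 \frac{1}{-1 - 9434} \left(-24\right) + 10094\right) + 2 \left(-104\right) \left(-4\right) = \left(53 \frac{1}{-9435} \left(-24\right) + 10094\right) + 832 = \left(53 \left(- \frac{1}{9435}\right) \left(-24\right) + 10094\right) + 832 = \left(\frac{424}{3145} + 10094\right) + 832 = \frac{31746054}{3145} + 832 = \frac{34362694}{3145}$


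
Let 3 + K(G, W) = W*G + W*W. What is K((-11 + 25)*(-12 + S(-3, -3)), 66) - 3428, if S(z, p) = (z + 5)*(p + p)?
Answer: -21251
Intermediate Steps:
S(z, p) = 2*p*(5 + z) (S(z, p) = (5 + z)*(2*p) = 2*p*(5 + z))
K(G, W) = -3 + W² + G*W (K(G, W) = -3 + (W*G + W*W) = -3 + (G*W + W²) = -3 + (W² + G*W) = -3 + W² + G*W)
K((-11 + 25)*(-12 + S(-3, -3)), 66) - 3428 = (-3 + 66² + ((-11 + 25)*(-12 + 2*(-3)*(5 - 3)))*66) - 3428 = (-3 + 4356 + (14*(-12 + 2*(-3)*2))*66) - 3428 = (-3 + 4356 + (14*(-12 - 12))*66) - 3428 = (-3 + 4356 + (14*(-24))*66) - 3428 = (-3 + 4356 - 336*66) - 3428 = (-3 + 4356 - 22176) - 3428 = -17823 - 3428 = -21251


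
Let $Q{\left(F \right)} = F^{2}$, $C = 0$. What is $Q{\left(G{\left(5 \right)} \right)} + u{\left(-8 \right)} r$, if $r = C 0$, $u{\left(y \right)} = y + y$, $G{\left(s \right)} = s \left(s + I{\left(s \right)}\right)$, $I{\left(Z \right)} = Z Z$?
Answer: $22500$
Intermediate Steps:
$I{\left(Z \right)} = Z^{2}$
$G{\left(s \right)} = s \left(s + s^{2}\right)$
$u{\left(y \right)} = 2 y$
$r = 0$ ($r = 0 \cdot 0 = 0$)
$Q{\left(G{\left(5 \right)} \right)} + u{\left(-8 \right)} r = \left(5^{2} \left(1 + 5\right)\right)^{2} + 2 \left(-8\right) 0 = \left(25 \cdot 6\right)^{2} - 0 = 150^{2} + 0 = 22500 + 0 = 22500$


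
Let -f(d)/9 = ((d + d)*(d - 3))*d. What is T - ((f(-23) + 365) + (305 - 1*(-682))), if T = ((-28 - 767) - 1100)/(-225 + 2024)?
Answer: -447816171/1799 ≈ -2.4893e+5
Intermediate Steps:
f(d) = -18*d²*(-3 + d) (f(d) = -9*(d + d)*(d - 3)*d = -9*(2*d)*(-3 + d)*d = -9*2*d*(-3 + d)*d = -18*d²*(-3 + d))
T = -1895/1799 (T = (-795 - 1100)/1799 = -1895*1/1799 = -1895/1799 ≈ -1.0534)
T - ((f(-23) + 365) + (305 - 1*(-682))) = -1895/1799 - ((18*(-23)²*(3 - 1*(-23)) + 365) + (305 - 1*(-682))) = -1895/1799 - ((18*529*(3 + 23) + 365) + (305 + 682)) = -1895/1799 - ((18*529*26 + 365) + 987) = -1895/1799 - ((247572 + 365) + 987) = -1895/1799 - (247937 + 987) = -1895/1799 - 1*248924 = -1895/1799 - 248924 = -447816171/1799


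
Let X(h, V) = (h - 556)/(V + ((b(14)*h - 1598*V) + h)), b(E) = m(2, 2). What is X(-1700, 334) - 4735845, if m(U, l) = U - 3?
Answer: -1263045124527/266699 ≈ -4.7358e+6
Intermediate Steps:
m(U, l) = -3 + U
b(E) = -1 (b(E) = -3 + 2 = -1)
X(h, V) = -(-556 + h)/(1597*V) (X(h, V) = (h - 556)/(V + ((-h - 1598*V) + h)) = (-556 + h)/(V - 1598*V) = (-556 + h)/((-1597*V)) = (-556 + h)*(-1/(1597*V)) = -(-556 + h)/(1597*V))
X(-1700, 334) - 4735845 = (1/1597)*(556 - 1*(-1700))/334 - 4735845 = (1/1597)*(1/334)*(556 + 1700) - 4735845 = (1/1597)*(1/334)*2256 - 4735845 = 1128/266699 - 4735845 = -1263045124527/266699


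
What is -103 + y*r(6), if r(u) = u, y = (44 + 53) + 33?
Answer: 677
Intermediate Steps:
y = 130 (y = 97 + 33 = 130)
-103 + y*r(6) = -103 + 130*6 = -103 + 780 = 677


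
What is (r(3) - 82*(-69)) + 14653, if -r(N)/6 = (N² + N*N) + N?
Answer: 20185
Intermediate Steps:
r(N) = -12*N² - 6*N (r(N) = -6*((N² + N*N) + N) = -6*((N² + N²) + N) = -6*(2*N² + N) = -6*(N + 2*N²) = -12*N² - 6*N)
(r(3) - 82*(-69)) + 14653 = (-6*3*(1 + 2*3) - 82*(-69)) + 14653 = (-6*3*(1 + 6) + 5658) + 14653 = (-6*3*7 + 5658) + 14653 = (-126 + 5658) + 14653 = 5532 + 14653 = 20185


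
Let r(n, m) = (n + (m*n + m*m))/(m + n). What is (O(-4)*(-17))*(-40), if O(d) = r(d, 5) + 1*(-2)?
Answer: -680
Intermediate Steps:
r(n, m) = (n + m² + m*n)/(m + n) (r(n, m) = (n + (m*n + m²))/(m + n) = (n + (m² + m*n))/(m + n) = (n + m² + m*n)/(m + n))
O(d) = -2 + (25 + 6*d)/(5 + d) (O(d) = (d + 5² + 5*d)/(5 + d) + 1*(-2) = (d + 25 + 5*d)/(5 + d) - 2 = (25 + 6*d)/(5 + d) - 2 = -2 + (25 + 6*d)/(5 + d))
(O(-4)*(-17))*(-40) = (((15 + 4*(-4))/(5 - 4))*(-17))*(-40) = (((15 - 16)/1)*(-17))*(-40) = ((1*(-1))*(-17))*(-40) = -1*(-17)*(-40) = 17*(-40) = -680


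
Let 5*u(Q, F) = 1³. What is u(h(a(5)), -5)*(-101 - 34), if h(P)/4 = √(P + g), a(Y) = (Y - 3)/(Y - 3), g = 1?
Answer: -27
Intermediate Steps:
a(Y) = 1 (a(Y) = (-3 + Y)/(-3 + Y) = 1)
h(P) = 4*√(1 + P) (h(P) = 4*√(P + 1) = 4*√(1 + P))
u(Q, F) = ⅕ (u(Q, F) = (⅕)*1³ = (⅕)*1 = ⅕)
u(h(a(5)), -5)*(-101 - 34) = (-101 - 34)/5 = (⅕)*(-135) = -27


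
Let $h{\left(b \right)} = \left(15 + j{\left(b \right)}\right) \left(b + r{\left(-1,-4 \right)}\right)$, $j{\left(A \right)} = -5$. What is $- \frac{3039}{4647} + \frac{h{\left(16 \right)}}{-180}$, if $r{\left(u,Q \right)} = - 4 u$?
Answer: $- \frac{24607}{13941} \approx -1.7651$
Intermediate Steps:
$h{\left(b \right)} = 40 + 10 b$ ($h{\left(b \right)} = \left(15 - 5\right) \left(b - -4\right) = 10 \left(b + 4\right) = 10 \left(4 + b\right) = 40 + 10 b$)
$- \frac{3039}{4647} + \frac{h{\left(16 \right)}}{-180} = - \frac{3039}{4647} + \frac{40 + 10 \cdot 16}{-180} = \left(-3039\right) \frac{1}{4647} + \left(40 + 160\right) \left(- \frac{1}{180}\right) = - \frac{1013}{1549} + 200 \left(- \frac{1}{180}\right) = - \frac{1013}{1549} - \frac{10}{9} = - \frac{24607}{13941}$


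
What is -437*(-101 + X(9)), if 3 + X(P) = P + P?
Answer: 37582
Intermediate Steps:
X(P) = -3 + 2*P (X(P) = -3 + (P + P) = -3 + 2*P)
-437*(-101 + X(9)) = -437*(-101 + (-3 + 2*9)) = -437*(-101 + (-3 + 18)) = -437*(-101 + 15) = -437*(-86) = 37582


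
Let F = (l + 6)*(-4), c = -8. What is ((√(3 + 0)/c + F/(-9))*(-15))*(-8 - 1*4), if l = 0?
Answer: 480 - 45*√3/2 ≈ 441.03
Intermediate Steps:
F = -24 (F = (0 + 6)*(-4) = 6*(-4) = -24)
((√(3 + 0)/c + F/(-9))*(-15))*(-8 - 1*4) = ((√(3 + 0)/(-8) - 24/(-9))*(-15))*(-8 - 1*4) = ((√3*(-⅛) - 24*(-⅑))*(-15))*(-8 - 4) = ((-√3/8 + 8/3)*(-15))*(-12) = ((8/3 - √3/8)*(-15))*(-12) = (-40 + 15*√3/8)*(-12) = 480 - 45*√3/2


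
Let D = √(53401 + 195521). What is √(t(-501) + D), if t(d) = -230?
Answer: √(-230 + 3*√27658) ≈ 16.399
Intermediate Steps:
D = 3*√27658 (D = √248922 = 3*√27658 ≈ 498.92)
√(t(-501) + D) = √(-230 + 3*√27658)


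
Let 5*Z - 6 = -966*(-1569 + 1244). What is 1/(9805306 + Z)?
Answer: 5/49340486 ≈ 1.0134e-7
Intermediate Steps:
Z = 313956/5 (Z = 6/5 + (-966*(-1569 + 1244))/5 = 6/5 + (-966*(-325))/5 = 6/5 + (⅕)*313950 = 6/5 + 62790 = 313956/5 ≈ 62791.)
1/(9805306 + Z) = 1/(9805306 + 313956/5) = 1/(49340486/5) = 5/49340486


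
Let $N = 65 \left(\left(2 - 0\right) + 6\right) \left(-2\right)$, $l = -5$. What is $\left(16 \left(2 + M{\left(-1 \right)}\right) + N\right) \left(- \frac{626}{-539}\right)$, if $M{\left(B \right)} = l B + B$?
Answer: $- \frac{590944}{539} \approx -1096.4$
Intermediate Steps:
$M{\left(B \right)} = - 4 B$ ($M{\left(B \right)} = - 5 B + B = - 4 B$)
$N = -1040$ ($N = 65 \left(\left(2 + 0\right) + 6\right) \left(-2\right) = 65 \left(2 + 6\right) \left(-2\right) = 65 \cdot 8 \left(-2\right) = 65 \left(-16\right) = -1040$)
$\left(16 \left(2 + M{\left(-1 \right)}\right) + N\right) \left(- \frac{626}{-539}\right) = \left(16 \left(2 - -4\right) - 1040\right) \left(- \frac{626}{-539}\right) = \left(16 \left(2 + 4\right) - 1040\right) \left(\left(-626\right) \left(- \frac{1}{539}\right)\right) = \left(16 \cdot 6 - 1040\right) \frac{626}{539} = \left(96 - 1040\right) \frac{626}{539} = \left(-944\right) \frac{626}{539} = - \frac{590944}{539}$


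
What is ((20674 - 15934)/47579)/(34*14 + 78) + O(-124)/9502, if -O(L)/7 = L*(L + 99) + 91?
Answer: -294365358331/125230497266 ≈ -2.3506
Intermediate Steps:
O(L) = -637 - 7*L*(99 + L) (O(L) = -7*(L*(L + 99) + 91) = -7*(L*(99 + L) + 91) = -7*(91 + L*(99 + L)) = -637 - 7*L*(99 + L))
((20674 - 15934)/47579)/(34*14 + 78) + O(-124)/9502 = ((20674 - 15934)/47579)/(34*14 + 78) + (-637 - 693*(-124) - 7*(-124)²)/9502 = (4740*(1/47579))/(476 + 78) + (-637 + 85932 - 7*15376)*(1/9502) = (4740/47579)/554 + (-637 + 85932 - 107632)*(1/9502) = (4740/47579)*(1/554) - 22337*1/9502 = 2370/13179383 - 22337/9502 = -294365358331/125230497266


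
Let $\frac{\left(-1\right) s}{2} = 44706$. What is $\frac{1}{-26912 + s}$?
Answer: $- \frac{1}{116324} \approx -8.5967 \cdot 10^{-6}$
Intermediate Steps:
$s = -89412$ ($s = \left(-2\right) 44706 = -89412$)
$\frac{1}{-26912 + s} = \frac{1}{-26912 - 89412} = \frac{1}{-116324} = - \frac{1}{116324}$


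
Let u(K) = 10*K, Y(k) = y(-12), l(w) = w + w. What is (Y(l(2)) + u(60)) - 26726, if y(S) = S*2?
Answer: -26150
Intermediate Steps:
y(S) = 2*S
l(w) = 2*w
Y(k) = -24 (Y(k) = 2*(-12) = -24)
(Y(l(2)) + u(60)) - 26726 = (-24 + 10*60) - 26726 = (-24 + 600) - 26726 = 576 - 26726 = -26150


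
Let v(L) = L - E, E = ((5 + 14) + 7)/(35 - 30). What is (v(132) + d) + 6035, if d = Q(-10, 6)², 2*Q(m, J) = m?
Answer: 30934/5 ≈ 6186.8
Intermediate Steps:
Q(m, J) = m/2
d = 25 (d = ((½)*(-10))² = (-5)² = 25)
E = 26/5 (E = (19 + 7)/5 = 26*(⅕) = 26/5 ≈ 5.2000)
v(L) = -26/5 + L (v(L) = L - 1*26/5 = L - 26/5 = -26/5 + L)
(v(132) + d) + 6035 = ((-26/5 + 132) + 25) + 6035 = (634/5 + 25) + 6035 = 759/5 + 6035 = 30934/5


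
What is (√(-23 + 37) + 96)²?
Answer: (96 + √14)² ≈ 9948.4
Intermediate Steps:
(√(-23 + 37) + 96)² = (√14 + 96)² = (96 + √14)²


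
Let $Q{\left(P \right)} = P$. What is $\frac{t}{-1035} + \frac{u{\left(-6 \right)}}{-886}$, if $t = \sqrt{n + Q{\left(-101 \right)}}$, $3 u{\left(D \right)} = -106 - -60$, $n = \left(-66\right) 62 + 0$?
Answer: $\frac{23}{1329} - \frac{i \sqrt{4193}}{1035} \approx 0.017306 - 0.062564 i$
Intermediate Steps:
$n = -4092$ ($n = -4092 + 0 = -4092$)
$u{\left(D \right)} = - \frac{46}{3}$ ($u{\left(D \right)} = \frac{-106 - -60}{3} = \frac{-106 + 60}{3} = \frac{1}{3} \left(-46\right) = - \frac{46}{3}$)
$t = i \sqrt{4193}$ ($t = \sqrt{-4092 - 101} = \sqrt{-4193} = i \sqrt{4193} \approx 64.753 i$)
$\frac{t}{-1035} + \frac{u{\left(-6 \right)}}{-886} = \frac{i \sqrt{4193}}{-1035} - \frac{46}{3 \left(-886\right)} = i \sqrt{4193} \left(- \frac{1}{1035}\right) - - \frac{23}{1329} = - \frac{i \sqrt{4193}}{1035} + \frac{23}{1329} = \frac{23}{1329} - \frac{i \sqrt{4193}}{1035}$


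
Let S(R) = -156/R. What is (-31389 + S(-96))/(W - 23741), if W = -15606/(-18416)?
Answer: 289014949/218599325 ≈ 1.3221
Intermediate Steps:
W = 7803/9208 (W = -15606*(-1/18416) = 7803/9208 ≈ 0.84741)
(-31389 + S(-96))/(W - 23741) = (-31389 - 156/(-96))/(7803/9208 - 23741) = (-31389 - 156*(-1/96))/(-218599325/9208) = (-31389 + 13/8)*(-9208/218599325) = -251099/8*(-9208/218599325) = 289014949/218599325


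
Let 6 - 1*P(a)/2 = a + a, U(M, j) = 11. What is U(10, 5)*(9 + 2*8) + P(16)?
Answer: 223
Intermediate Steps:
P(a) = 12 - 4*a (P(a) = 12 - 2*(a + a) = 12 - 4*a)
U(10, 5)*(9 + 2*8) + P(16) = 11*(9 + 2*8) + (12 - 4*16) = 11*(9 + 16) + (12 - 64) = 11*25 - 52 = 275 - 52 = 223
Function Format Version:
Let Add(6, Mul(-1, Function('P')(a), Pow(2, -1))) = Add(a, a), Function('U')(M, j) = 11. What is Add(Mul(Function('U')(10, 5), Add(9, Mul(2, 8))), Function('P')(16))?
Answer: 223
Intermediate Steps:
Function('P')(a) = Add(12, Mul(-4, a)) (Function('P')(a) = Add(12, Mul(-2, Add(a, a))) = Add(12, Mul(-2, Mul(2, a))) = Add(12, Mul(-4, a)))
Add(Mul(Function('U')(10, 5), Add(9, Mul(2, 8))), Function('P')(16)) = Add(Mul(11, Add(9, Mul(2, 8))), Add(12, Mul(-4, 16))) = Add(Mul(11, Add(9, 16)), Add(12, -64)) = Add(Mul(11, 25), -52) = Add(275, -52) = 223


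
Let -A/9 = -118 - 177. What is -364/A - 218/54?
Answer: -33247/7965 ≈ -4.1741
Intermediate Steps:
A = 2655 (A = -9*(-118 - 177) = -9*(-295) = 2655)
-364/A - 218/54 = -364/2655 - 218/54 = -364*1/2655 - 218*1/54 = -364/2655 - 109/27 = -33247/7965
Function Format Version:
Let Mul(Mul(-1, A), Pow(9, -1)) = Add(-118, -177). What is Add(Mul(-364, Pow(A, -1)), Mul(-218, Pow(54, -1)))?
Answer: Rational(-33247, 7965) ≈ -4.1741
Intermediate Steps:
A = 2655 (A = Mul(-9, Add(-118, -177)) = Mul(-9, -295) = 2655)
Add(Mul(-364, Pow(A, -1)), Mul(-218, Pow(54, -1))) = Add(Mul(-364, Pow(2655, -1)), Mul(-218, Pow(54, -1))) = Add(Mul(-364, Rational(1, 2655)), Mul(-218, Rational(1, 54))) = Add(Rational(-364, 2655), Rational(-109, 27)) = Rational(-33247, 7965)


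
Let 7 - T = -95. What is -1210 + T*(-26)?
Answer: -3862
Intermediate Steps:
T = 102 (T = 7 - 1*(-95) = 7 + 95 = 102)
-1210 + T*(-26) = -1210 + 102*(-26) = -1210 - 2652 = -3862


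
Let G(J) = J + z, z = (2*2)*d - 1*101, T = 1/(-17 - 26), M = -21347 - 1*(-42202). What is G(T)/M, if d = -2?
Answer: -4688/896765 ≈ -0.0052277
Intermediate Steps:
M = 20855 (M = -21347 + 42202 = 20855)
T = -1/43 (T = 1/(-43) = -1/43 ≈ -0.023256)
z = -109 (z = (2*2)*(-2) - 1*101 = 4*(-2) - 101 = -8 - 101 = -109)
G(J) = -109 + J (G(J) = J - 109 = -109 + J)
G(T)/M = (-109 - 1/43)/20855 = -4688/43*1/20855 = -4688/896765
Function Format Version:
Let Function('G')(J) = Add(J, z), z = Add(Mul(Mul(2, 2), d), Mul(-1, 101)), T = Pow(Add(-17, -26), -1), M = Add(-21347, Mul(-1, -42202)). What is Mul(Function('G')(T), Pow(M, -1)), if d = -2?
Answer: Rational(-4688, 896765) ≈ -0.0052277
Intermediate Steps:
M = 20855 (M = Add(-21347, 42202) = 20855)
T = Rational(-1, 43) (T = Pow(-43, -1) = Rational(-1, 43) ≈ -0.023256)
z = -109 (z = Add(Mul(Mul(2, 2), -2), Mul(-1, 101)) = Add(Mul(4, -2), -101) = Add(-8, -101) = -109)
Function('G')(J) = Add(-109, J) (Function('G')(J) = Add(J, -109) = Add(-109, J))
Mul(Function('G')(T), Pow(M, -1)) = Mul(Add(-109, Rational(-1, 43)), Pow(20855, -1)) = Mul(Rational(-4688, 43), Rational(1, 20855)) = Rational(-4688, 896765)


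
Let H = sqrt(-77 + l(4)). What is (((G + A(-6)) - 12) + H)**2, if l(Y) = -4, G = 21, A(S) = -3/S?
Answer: 37/4 + 171*I ≈ 9.25 + 171.0*I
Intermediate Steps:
H = 9*I (H = sqrt(-77 - 4) = sqrt(-81) = 9*I ≈ 9.0*I)
(((G + A(-6)) - 12) + H)**2 = (((21 - 3/(-6)) - 12) + 9*I)**2 = (((21 - 3*(-1/6)) - 12) + 9*I)**2 = (((21 + 1/2) - 12) + 9*I)**2 = ((43/2 - 12) + 9*I)**2 = (19/2 + 9*I)**2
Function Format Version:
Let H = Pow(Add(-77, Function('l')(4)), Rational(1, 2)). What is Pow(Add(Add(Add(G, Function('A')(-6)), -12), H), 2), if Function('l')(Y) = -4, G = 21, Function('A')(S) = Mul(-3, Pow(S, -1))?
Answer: Add(Rational(37, 4), Mul(171, I)) ≈ Add(9.2500, Mul(171.00, I))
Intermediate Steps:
H = Mul(9, I) (H = Pow(Add(-77, -4), Rational(1, 2)) = Pow(-81, Rational(1, 2)) = Mul(9, I) ≈ Mul(9.0000, I))
Pow(Add(Add(Add(G, Function('A')(-6)), -12), H), 2) = Pow(Add(Add(Add(21, Mul(-3, Pow(-6, -1))), -12), Mul(9, I)), 2) = Pow(Add(Add(Add(21, Mul(-3, Rational(-1, 6))), -12), Mul(9, I)), 2) = Pow(Add(Add(Add(21, Rational(1, 2)), -12), Mul(9, I)), 2) = Pow(Add(Add(Rational(43, 2), -12), Mul(9, I)), 2) = Pow(Add(Rational(19, 2), Mul(9, I)), 2)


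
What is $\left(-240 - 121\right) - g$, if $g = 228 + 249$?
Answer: $-838$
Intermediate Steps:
$g = 477$
$\left(-240 - 121\right) - g = \left(-240 - 121\right) - 477 = -361 - 477 = -838$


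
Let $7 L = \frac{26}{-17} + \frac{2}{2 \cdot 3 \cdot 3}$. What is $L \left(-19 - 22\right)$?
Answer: $\frac{1271}{153} \approx 8.3072$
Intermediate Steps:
$L = - \frac{31}{153}$ ($L = \frac{\frac{26}{-17} + \frac{2}{2 \cdot 3 \cdot 3}}{7} = \frac{26 \left(- \frac{1}{17}\right) + \frac{2}{6 \cdot 3}}{7} = \frac{- \frac{26}{17} + \frac{2}{18}}{7} = \frac{- \frac{26}{17} + 2 \cdot \frac{1}{18}}{7} = \frac{- \frac{26}{17} + \frac{1}{9}}{7} = \frac{1}{7} \left(- \frac{217}{153}\right) = - \frac{31}{153} \approx -0.20261$)
$L \left(-19 - 22\right) = - \frac{31 \left(-19 - 22\right)}{153} = \left(- \frac{31}{153}\right) \left(-41\right) = \frac{1271}{153}$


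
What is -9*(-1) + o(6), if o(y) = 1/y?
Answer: 55/6 ≈ 9.1667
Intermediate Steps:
-9*(-1) + o(6) = -9*(-1) + 1/6 = 9 + ⅙ = 55/6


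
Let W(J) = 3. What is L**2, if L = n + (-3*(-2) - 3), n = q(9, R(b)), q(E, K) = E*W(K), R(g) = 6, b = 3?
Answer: 900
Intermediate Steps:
q(E, K) = 3*E (q(E, K) = E*3 = 3*E)
n = 27 (n = 3*9 = 27)
L = 30 (L = 27 + (-3*(-2) - 3) = 27 + (6 - 3) = 27 + 3 = 30)
L**2 = 30**2 = 900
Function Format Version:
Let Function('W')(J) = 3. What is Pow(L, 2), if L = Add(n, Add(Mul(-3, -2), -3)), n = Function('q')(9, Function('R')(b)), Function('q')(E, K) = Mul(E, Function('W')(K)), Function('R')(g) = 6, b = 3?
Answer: 900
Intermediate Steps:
Function('q')(E, K) = Mul(3, E) (Function('q')(E, K) = Mul(E, 3) = Mul(3, E))
n = 27 (n = Mul(3, 9) = 27)
L = 30 (L = Add(27, Add(Mul(-3, -2), -3)) = Add(27, Add(6, -3)) = Add(27, 3) = 30)
Pow(L, 2) = Pow(30, 2) = 900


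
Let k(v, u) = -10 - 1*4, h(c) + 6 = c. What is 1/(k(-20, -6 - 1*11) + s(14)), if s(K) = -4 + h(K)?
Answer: -⅒ ≈ -0.10000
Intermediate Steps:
h(c) = -6 + c
s(K) = -10 + K (s(K) = -4 + (-6 + K) = -10 + K)
k(v, u) = -14 (k(v, u) = -10 - 4 = -14)
1/(k(-20, -6 - 1*11) + s(14)) = 1/(-14 + (-10 + 14)) = 1/(-14 + 4) = 1/(-10) = -⅒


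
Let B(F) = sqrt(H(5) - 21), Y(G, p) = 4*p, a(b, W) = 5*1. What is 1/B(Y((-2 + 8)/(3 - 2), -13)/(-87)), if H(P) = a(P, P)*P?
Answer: 1/2 ≈ 0.50000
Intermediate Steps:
a(b, W) = 5
H(P) = 5*P
B(F) = 2 (B(F) = sqrt(5*5 - 21) = sqrt(25 - 21) = sqrt(4) = 2)
1/B(Y((-2 + 8)/(3 - 2), -13)/(-87)) = 1/2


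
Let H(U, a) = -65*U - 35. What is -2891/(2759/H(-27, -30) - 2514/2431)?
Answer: -12088196120/2383049 ≈ -5072.6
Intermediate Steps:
H(U, a) = -35 - 65*U
-2891/(2759/H(-27, -30) - 2514/2431) = -2891/(2759/(-35 - 65*(-27)) - 2514/2431) = -2891/(2759/(-35 + 1755) - 2514*1/2431) = -2891/(2759/1720 - 2514/2431) = -2891/2383049/4181320 = -2891*4181320/2383049 = -12088196120/2383049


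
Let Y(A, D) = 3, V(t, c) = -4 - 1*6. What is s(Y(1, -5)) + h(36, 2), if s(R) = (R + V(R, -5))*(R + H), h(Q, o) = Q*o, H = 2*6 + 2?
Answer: -47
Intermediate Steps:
V(t, c) = -10 (V(t, c) = -4 - 6 = -10)
H = 14 (H = 12 + 2 = 14)
s(R) = (-10 + R)*(14 + R) (s(R) = (R - 10)*(R + 14) = (-10 + R)*(14 + R))
s(Y(1, -5)) + h(36, 2) = (-140 + 3² + 4*3) + 36*2 = (-140 + 9 + 12) + 72 = -119 + 72 = -47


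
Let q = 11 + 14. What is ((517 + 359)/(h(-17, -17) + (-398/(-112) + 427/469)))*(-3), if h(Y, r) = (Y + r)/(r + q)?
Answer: -135072/11 ≈ -12279.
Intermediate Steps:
q = 25
h(Y, r) = (Y + r)/(25 + r) (h(Y, r) = (Y + r)/(r + 25) = (Y + r)/(25 + r))
((517 + 359)/(h(-17, -17) + (-398/(-112) + 427/469)))*(-3) = ((517 + 359)/((-17 - 17)/(25 - 17) + (-398/(-112) + 427/469)))*(-3) = (876/(-34/8 + (-398*(-1/112) + 427*(1/469))))*(-3) = (876/((⅛)*(-34) + (199/56 + 61/67)))*(-3) = (876/(-17/4 + 16749/3752))*(-3) = (876/(803/3752))*(-3) = (876*(3752/803))*(-3) = (45024/11)*(-3) = -135072/11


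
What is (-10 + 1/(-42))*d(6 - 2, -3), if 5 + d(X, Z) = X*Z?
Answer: 7157/42 ≈ 170.40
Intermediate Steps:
d(X, Z) = -5 + X*Z
(-10 + 1/(-42))*d(6 - 2, -3) = (-10 + 1/(-42))*(-5 + (6 - 2)*(-3)) = (-10 - 1/42)*(-5 + 4*(-3)) = -421*(-5 - 12)/42 = -421/42*(-17) = 7157/42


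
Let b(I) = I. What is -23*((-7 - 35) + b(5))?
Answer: 851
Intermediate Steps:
-23*((-7 - 35) + b(5)) = -23*((-7 - 35) + 5) = -23*(-42 + 5) = -23*(-37) = 851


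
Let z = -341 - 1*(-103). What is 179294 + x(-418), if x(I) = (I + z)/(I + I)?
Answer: 37472610/209 ≈ 1.7929e+5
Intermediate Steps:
z = -238 (z = -341 + 103 = -238)
x(I) = (-238 + I)/(2*I) (x(I) = (I - 238)/(I + I) = (-238 + I)/((2*I)) = (-238 + I)*(1/(2*I)) = (-238 + I)/(2*I))
179294 + x(-418) = 179294 + (½)*(-238 - 418)/(-418) = 179294 + (½)*(-1/418)*(-656) = 179294 + 164/209 = 37472610/209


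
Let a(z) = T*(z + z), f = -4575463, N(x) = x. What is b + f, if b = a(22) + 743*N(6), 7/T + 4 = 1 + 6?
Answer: -13712707/3 ≈ -4.5709e+6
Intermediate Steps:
T = 7/3 (T = 7/(-4 + (1 + 6)) = 7/(-4 + 7) = 7/3 ≈ 2.3333)
a(z) = 14*z/3 (a(z) = 7*(z + z)/3 = 7*(2*z)/3 = 14*z/3)
b = 13682/3 (b = (14/3)*22 + 743*6 = 308/3 + 4458 = 13682/3 ≈ 4560.7)
b + f = 13682/3 - 4575463 = -13712707/3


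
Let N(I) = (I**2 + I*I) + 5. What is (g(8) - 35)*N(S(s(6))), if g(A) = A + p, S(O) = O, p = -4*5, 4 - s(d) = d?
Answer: -611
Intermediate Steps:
s(d) = 4 - d
p = -20
g(A) = -20 + A (g(A) = A - 20 = -20 + A)
N(I) = 5 + 2*I**2 (N(I) = (I**2 + I**2) + 5 = 2*I**2 + 5 = 5 + 2*I**2)
(g(8) - 35)*N(S(s(6))) = ((-20 + 8) - 35)*(5 + 2*(4 - 1*6)**2) = (-12 - 35)*(5 + 2*(4 - 6)**2) = -47*(5 + 2*(-2)**2) = -47*(5 + 2*4) = -47*(5 + 8) = -47*13 = -611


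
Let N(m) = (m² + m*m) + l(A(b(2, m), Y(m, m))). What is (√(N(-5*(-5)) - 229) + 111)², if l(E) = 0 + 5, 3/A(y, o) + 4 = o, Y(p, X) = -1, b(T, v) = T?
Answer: 13347 + 666*√114 ≈ 20458.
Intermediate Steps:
A(y, o) = 3/(-4 + o)
l(E) = 5
N(m) = 5 + 2*m² (N(m) = (m² + m*m) + 5 = (m² + m²) + 5 = 2*m² + 5 = 5 + 2*m²)
(√(N(-5*(-5)) - 229) + 111)² = (√((5 + 2*(-5*(-5))²) - 229) + 111)² = (√((5 + 2*25²) - 229) + 111)² = (√((5 + 2*625) - 229) + 111)² = (√((5 + 1250) - 229) + 111)² = (√(1255 - 229) + 111)² = (√1026 + 111)² = (3*√114 + 111)² = (111 + 3*√114)²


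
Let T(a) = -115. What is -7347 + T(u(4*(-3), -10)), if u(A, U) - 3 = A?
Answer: -7462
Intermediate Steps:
u(A, U) = 3 + A
-7347 + T(u(4*(-3), -10)) = -7347 - 115 = -7462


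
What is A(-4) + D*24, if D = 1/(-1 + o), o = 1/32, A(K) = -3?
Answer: -861/31 ≈ -27.774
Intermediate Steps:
o = 1/32 (o = 1*(1/32) = 1/32 ≈ 0.031250)
D = -32/31 (D = 1/(-1 + 1/32) = 1/(-31/32) = -32/31 ≈ -1.0323)
A(-4) + D*24 = -3 - 32/31*24 = -3 - 768/31 = -861/31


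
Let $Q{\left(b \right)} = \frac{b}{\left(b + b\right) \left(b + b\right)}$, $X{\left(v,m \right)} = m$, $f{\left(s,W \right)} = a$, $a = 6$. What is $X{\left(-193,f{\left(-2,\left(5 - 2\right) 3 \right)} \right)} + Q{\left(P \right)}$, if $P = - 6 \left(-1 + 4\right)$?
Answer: $\frac{431}{72} \approx 5.9861$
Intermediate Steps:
$f{\left(s,W \right)} = 6$
$P = -18$ ($P = \left(-6\right) 3 = -18$)
$Q{\left(b \right)} = \frac{1}{4 b}$ ($Q{\left(b \right)} = \frac{b}{2 b 2 b} = \frac{b}{4 b^{2}} = b \frac{1}{4 b^{2}} = \frac{1}{4 b}$)
$X{\left(-193,f{\left(-2,\left(5 - 2\right) 3 \right)} \right)} + Q{\left(P \right)} = 6 + \frac{1}{4 \left(-18\right)} = 6 + \frac{1}{4} \left(- \frac{1}{18}\right) = 6 - \frac{1}{72} = \frac{431}{72}$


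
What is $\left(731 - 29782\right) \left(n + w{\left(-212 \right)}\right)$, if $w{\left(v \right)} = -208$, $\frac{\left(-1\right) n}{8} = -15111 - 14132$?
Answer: $-6790264536$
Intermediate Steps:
$n = 233944$ ($n = - 8 \left(-15111 - 14132\right) = \left(-8\right) \left(-29243\right) = 233944$)
$\left(731 - 29782\right) \left(n + w{\left(-212 \right)}\right) = \left(731 - 29782\right) \left(233944 - 208\right) = \left(-29051\right) 233736 = -6790264536$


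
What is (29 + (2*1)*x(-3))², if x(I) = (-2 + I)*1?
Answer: 361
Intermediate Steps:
x(I) = -2 + I
(29 + (2*1)*x(-3))² = (29 + (2*1)*(-2 - 3))² = (29 + 2*(-5))² = (29 - 10)² = 19² = 361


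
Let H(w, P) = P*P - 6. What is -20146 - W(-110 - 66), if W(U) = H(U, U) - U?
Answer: -51292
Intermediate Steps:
H(w, P) = -6 + P² (H(w, P) = P² - 6 = -6 + P²)
W(U) = -6 + U² - U (W(U) = (-6 + U²) - U = -6 + U² - U)
-20146 - W(-110 - 66) = -20146 - (-6 + (-110 - 66)² - (-110 - 66)) = -20146 - (-6 + (-176)² - 1*(-176)) = -20146 - (-6 + 30976 + 176) = -20146 - 1*31146 = -20146 - 31146 = -51292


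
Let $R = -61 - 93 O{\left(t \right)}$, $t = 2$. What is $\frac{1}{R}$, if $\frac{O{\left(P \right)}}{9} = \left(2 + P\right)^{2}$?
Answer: $- \frac{1}{13453} \approx -7.4333 \cdot 10^{-5}$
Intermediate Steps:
$O{\left(P \right)} = 9 \left(2 + P\right)^{2}$
$R = -13453$ ($R = -61 - 93 \cdot 9 \left(2 + 2\right)^{2} = -61 - 93 \cdot 9 \cdot 4^{2} = -61 - 93 \cdot 9 \cdot 16 = -61 - 13392 = -13453$)
$\frac{1}{R} = \frac{1}{-13453} = - \frac{1}{13453}$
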